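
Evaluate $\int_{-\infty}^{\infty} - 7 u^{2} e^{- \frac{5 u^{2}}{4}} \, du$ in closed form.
$- \frac{28 \sqrt{5} \sqrt{\pi}}{25}$

Consider the simpler parametrised integral
$$J(a) = \int_{-\infty}^{\infty} - 7 e^{- a u^{2}} \, du = - \frac{7 \sqrt{\pi}}{\sqrt{a}}.$$

Differentiating under the integral sign brings down a factor of $(-u^2)$:
$$\frac{dJ}{da} = \int_{-\infty}^{\infty} 7 u^{2} e^{- a u^{2}} \, du = \frac{7 \sqrt{\pi}}{2 a^{\frac{3}{2}}}.$$

The integral on the left is $-I$, so $I = - \frac{7 \sqrt{\pi}}{2 a^{\frac{3}{2}}}$.

Setting $a = \frac{5}{4}$:
$$I = - \frac{28 \sqrt{5} \sqrt{\pi}}{25}.$$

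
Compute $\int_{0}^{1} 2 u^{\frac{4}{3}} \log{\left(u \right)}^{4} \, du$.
$\frac{11664}{16807}$

Begin with the known integral
$$J(a) = \int_{0}^{1} 2 u^{a} \, du = \frac{2}{a + 1}.$$

Differentiating under the integral sign brings down a factor of $\ln u$:
$$\frac{dJ}{da} = \int_{0}^{1} 2 u^{a} \log{\left(u \right)} \, du = - \frac{2}{\left(a + 1\right)^{2}}.$$

Repeating $4$ times in total — each differentiation brings down another $\ln u$ — gives
$$\frac{d^{4}J}{da^{4}} = \int_{0}^{1} 2 u^{a} \log{\left(u \right)}^{4} \, du = \frac{48}{\left(a + 1\right)^{5}},$$
and the integrand here is exactly the target integrand, so $I = \frac{48}{\left(a + 1\right)^{5}}$.

Setting $a = \frac{4}{3}$:
$$I = \frac{11664}{16807}.$$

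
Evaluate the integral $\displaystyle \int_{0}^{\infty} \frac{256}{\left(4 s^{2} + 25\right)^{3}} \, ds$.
$\frac{24 \pi}{3125}$

Begin with the known result
$$J(a) = \int_{0}^{\infty} \frac{4}{a^{2} + s^{2}} \, ds = \frac{2 \pi}{a}.$$

Differentiating under the integral sign with respect to $a$,
$$\frac{dJ}{da} = \int_{0}^{\infty} - \frac{8 a}{\left(a^{2} + s^{2}\right)^{2}} \, ds = - \frac{2 \pi}{a^{2}},$$
so $\int_{0}^{\infty} \frac{4}{\left(a^{2} + s^{2}\right)^{2}} \, ds = \frac{\pi}{a^{3}}$.

Repeating — each differentiation of $1/(s^2+a^2)^j$ produces $-2ja/(s^2+a^2)^{j+1}$ — and dividing through by $-2ja$ at each step yields, after $2$ differentiations in total,
$$\int_{0}^{\infty} \frac{4}{\left(a^{2} + s^{2}\right)^{3}} \, ds = \frac{3 \pi}{4 a^{5}}.$$

Setting $a = \frac{5}{2}$:
$$I = \frac{24 \pi}{3125}.$$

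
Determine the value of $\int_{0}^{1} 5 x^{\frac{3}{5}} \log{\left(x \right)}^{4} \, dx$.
$\frac{46875}{4096}$

Begin with the known integral
$$J(a) = \int_{0}^{1} 5 x^{a} \, dx = \frac{5}{a + 1}.$$

Differentiating under the integral sign brings down a factor of $\ln x$:
$$\frac{dJ}{da} = \int_{0}^{1} 5 x^{a} \log{\left(x \right)} \, dx = - \frac{5}{\left(a + 1\right)^{2}}.$$

Repeating $4$ times in total — each differentiation brings down another $\ln x$ — gives
$$\frac{d^{4}J}{da^{4}} = \int_{0}^{1} 5 x^{a} \log{\left(x \right)}^{4} \, dx = \frac{120}{\left(a + 1\right)^{5}},$$
and the integrand here is exactly the target integrand, so $I = \frac{120}{\left(a + 1\right)^{5}}$.

Setting $a = \frac{3}{5}$:
$$I = \frac{46875}{4096}.$$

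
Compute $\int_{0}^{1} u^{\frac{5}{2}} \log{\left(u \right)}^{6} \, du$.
$\frac{92160}{823543}$

Start from the elementary integral
$$J(a) = \int_{0}^{1} u^{a} \, du = \frac{1}{a + 1}.$$

Differentiating under the integral sign brings down a factor of $\ln u$:
$$\frac{dJ}{da} = \int_{0}^{1} u^{a} \log{\left(u \right)} \, du = - \frac{1}{\left(a + 1\right)^{2}}.$$

Repeating $6$ times in total — each differentiation brings down another $\ln u$ — gives
$$\frac{d^{6}J}{da^{6}} = \int_{0}^{1} u^{a} \log{\left(u \right)}^{6} \, du = \frac{720}{\left(a + 1\right)^{7}},$$
and the integrand here is exactly the target integrand, so $I = \frac{720}{\left(a + 1\right)^{7}}$.

Setting $a = \frac{5}{2}$:
$$I = \frac{92160}{823543}.$$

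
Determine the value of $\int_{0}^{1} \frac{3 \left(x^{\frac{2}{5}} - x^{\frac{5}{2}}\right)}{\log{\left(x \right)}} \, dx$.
$\log{\left(\frac{8}{125} \right)}$

Consider the one-parameter family: let $I(a) = \int_{0}^{1} \frac{3 \left(- x^{\frac{5}{2}} + x^{a}\right)}{\log{\left(x \right)}} \, dx$.

Since $\dfrac{\partial}{\partial a}\,x^{a} = x^{a} \ln x$, the $\ln x$ in the denominator cancels and
$$\frac{dI}{da} = \int_{0}^{1} 3 x^{a} \, dx = 3 \left[\frac{x^{a+1}}{a+1}\right]_0^1 = \frac{3}{a + 1}.$$

Integrating with respect to $a$ gives $I(a) = \log{\left(\frac{8 \left(a + 1\right)^{3}}{343} \right)} + C$.

At $a = \frac{5}{2}$ the integrand is identically $0$, so $I(\frac{5}{2}) = 0$. The closed form gives $0$, hence $C = 0$.

Setting $a = \frac{2}{5}$:
$$I = \log{\left(\frac{8}{125} \right)}.$$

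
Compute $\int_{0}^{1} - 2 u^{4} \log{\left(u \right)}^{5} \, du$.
$\frac{48}{3125}$

Start from the elementary integral
$$J(a) = \int_{0}^{1} - 2 u^{a} \, du = - \frac{2}{a + 1}.$$

Differentiating under the integral sign brings down a factor of $\ln u$:
$$\frac{dJ}{da} = \int_{0}^{1} - 2 u^{a} \log{\left(u \right)} \, du = \frac{2}{\left(a + 1\right)^{2}}.$$

Repeating $5$ times in total — each differentiation brings down another $\ln u$ — gives
$$\frac{d^{5}J}{da^{5}} = \int_{0}^{1} - 2 u^{a} \log{\left(u \right)}^{5} \, du = \frac{240}{\left(a + 1\right)^{6}},$$
and the integrand here is exactly the target integrand, so $I = \frac{240}{\left(a + 1\right)^{6}}$.

Setting $a = 4$:
$$I = \frac{48}{3125}.$$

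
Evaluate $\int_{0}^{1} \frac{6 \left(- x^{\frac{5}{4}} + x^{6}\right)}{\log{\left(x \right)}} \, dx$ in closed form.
$\log{\left(\frac{481890304}{531441} \right)}$

Replace the exponent $\frac{5}{4}$ by a parameter $a$: let $I(a) = \int_{0}^{1} \frac{6 \left(x^{6} - x^{a}\right)}{\log{\left(x \right)}} \, dx$.

Since $\dfrac{\partial}{\partial a}\,x^{a} = x^{a} \ln x$, the $\ln x$ in the denominator cancels and
$$\frac{dI}{da} = \int_{0}^{1} -6 x^{a} \, dx = -6 \left[\frac{x^{a+1}}{a+1}\right]_0^1 = - \frac{6}{a + 1}.$$

Integrating with respect to $a$ gives $I(a) = \log{\left(\frac{117649}{\left(a + 1\right)^{6}} \right)} + C$.

At $a = 6$ the integrand is identically $0$, so $I(6) = 0$. The closed form gives $0$, hence $C = 0$.

Setting $a = \frac{5}{4}$:
$$I = \log{\left(\frac{481890304}{531441} \right)}.$$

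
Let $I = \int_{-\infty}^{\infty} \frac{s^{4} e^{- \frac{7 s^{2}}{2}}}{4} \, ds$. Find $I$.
$\frac{3 \sqrt{14} \sqrt{\pi}}{1372}$

Consider the simpler parametrised integral
$$J(a) = \int_{-\infty}^{\infty} \frac{e^{- a s^{2}}}{4} \, ds = \frac{\sqrt{\pi}}{4 \sqrt{a}}.$$

Differentiating under the integral sign brings down a factor of $(-s^2)$:
$$\frac{dJ}{da} = \int_{-\infty}^{\infty} - \frac{s^{2} e^{- a s^{2}}}{4} \, ds = - \frac{\sqrt{\pi}}{8 a^{\frac{3}{2}}}.$$

Repeating twice in total — each differentiation brings down another $(-s^2)$ — gives
$$\frac{d^{2}J}{da^{2}} = \int_{-\infty}^{\infty} \frac{s^{4} e^{- a s^{2}}}{4} \, ds = \frac{3 \sqrt{\pi}}{16 a^{\frac{5}{2}}},$$
and the integrand here is exactly the target integrand, so $I = \frac{3 \sqrt{\pi}}{16 a^{\frac{5}{2}}}$.

Setting $a = \frac{7}{2}$:
$$I = \frac{3 \sqrt{14} \sqrt{\pi}}{1372}.$$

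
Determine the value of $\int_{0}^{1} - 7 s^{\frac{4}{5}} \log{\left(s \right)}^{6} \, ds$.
$- \frac{43750000}{531441}$

Consider the simpler parametrised integral
$$J(a) = \int_{0}^{1} - 7 s^{a} \, ds = - \frac{7}{a + 1}.$$

Differentiating under the integral sign brings down a factor of $\ln s$:
$$\frac{dJ}{da} = \int_{0}^{1} - 7 s^{a} \log{\left(s \right)} \, ds = \frac{7}{\left(a + 1\right)^{2}}.$$

Repeating $6$ times in total — each differentiation brings down another $\ln s$ — gives
$$\frac{d^{6}J}{da^{6}} = \int_{0}^{1} - 7 s^{a} \log{\left(s \right)}^{6} \, ds = - \frac{5040}{\left(a + 1\right)^{7}},$$
and the integrand here is exactly the target integrand, so $I = - \frac{5040}{\left(a + 1\right)^{7}}$.

Setting $a = \frac{4}{5}$:
$$I = - \frac{43750000}{531441}.$$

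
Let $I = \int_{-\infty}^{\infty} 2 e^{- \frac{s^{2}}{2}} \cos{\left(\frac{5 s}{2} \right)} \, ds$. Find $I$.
$\frac{2 \sqrt{2} \sqrt{\pi}}{e^{\frac{25}{8}}}$

Treat the cosine frequency as a parameter and define $I(b) = \int_{-\infty}^{\infty} 2 e^{- \frac{s^{2}}{2}} \cos{\left(b s \right)} \, ds$.

Differentiating under the integral sign,
$$I'(b) = \int_{-\infty}^{\infty} - 2 s e^{- \frac{s^{2}}{2}} \sin{\left(b s \right)} \, ds.$$

Integrate $\int_{-\infty}^{\infty} s \sin(b s)\, e^{- \frac{s^{2}}{2}}\, ds$ by parts with $u = \sin(b s)$ and $dv = s\, e^{- \frac{s^{2}}{2}}\, ds$, giving $v = - e^{- \frac{s^{2}}{2}}$. The boundary term vanishes and
$$\int_{-\infty}^{\infty} s \sin(b s)\, e^{- \frac{s^{2}}{2}}\, ds = b \int_{-\infty}^{\infty} \cos(b s)\, e^{- \frac{s^{2}}{2}}\, ds,$$
so $I'(b) = - b\, I(b)$.

This is a separable first-order ODE; solving with the initial condition $I(0) = \int_{-\infty}^{\infty} 2 e^{- \frac{s^{2}}{2}}\,ds = 2 \sqrt{2} \sqrt{\pi}$ gives
$$I(b) = 2 \sqrt{2} \sqrt{\pi} e^{- \frac{b^{2}}{2}}.$$

Setting $b = \frac{5}{2}$:
$$I = \frac{2 \sqrt{2} \sqrt{\pi}}{e^{\frac{25}{8}}}.$$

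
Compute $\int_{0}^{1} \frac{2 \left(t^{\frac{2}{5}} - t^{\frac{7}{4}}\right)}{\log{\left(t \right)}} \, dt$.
$- \log{\left(\frac{3025}{784} \right)}$

Replace the exponent $\frac{7}{4}$ by a parameter $a$: let $I(a) = \int_{0}^{1} \frac{2 \left(t^{\frac{2}{5}} - t^{a}\right)}{\log{\left(t \right)}} \, dt$.

Since $\dfrac{\partial}{\partial a}\,t^{a} = t^{a} \ln t$, the $\ln t$ in the denominator cancels and
$$\frac{dI}{da} = \int_{0}^{1} -2 t^{a} \, dt = -2 \left[\frac{t^{a+1}}{a+1}\right]_0^1 = - \frac{2}{a + 1}.$$

Integrating with respect to $a$ gives $I(a) = - \log{\left(\frac{25 \left(a + 1\right)^{2}}{49} \right)} + C$.

At $a = \frac{2}{5}$ the integrand is identically $0$, so $I(\frac{2}{5}) = 0$. The closed form gives $0$, hence $C = 0$.

Setting $a = \frac{7}{4}$:
$$I = - \log{\left(\frac{3025}{784} \right)}.$$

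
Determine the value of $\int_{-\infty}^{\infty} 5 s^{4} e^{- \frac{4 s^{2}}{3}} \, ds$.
$\frac{135 \sqrt{3} \sqrt{\pi}}{128}$

Start from the elementary integral
$$J(a) = \int_{-\infty}^{\infty} 5 e^{- a s^{2}} \, ds = \frac{5 \sqrt{\pi}}{\sqrt{a}}.$$

Differentiating under the integral sign brings down a factor of $(-s^2)$:
$$\frac{dJ}{da} = \int_{-\infty}^{\infty} - 5 s^{2} e^{- a s^{2}} \, ds = - \frac{5 \sqrt{\pi}}{2 a^{\frac{3}{2}}}.$$

Repeating twice in total — each differentiation brings down another $(-s^2)$ — gives
$$\frac{d^{2}J}{da^{2}} = \int_{-\infty}^{\infty} 5 s^{4} e^{- a s^{2}} \, ds = \frac{15 \sqrt{\pi}}{4 a^{\frac{5}{2}}},$$
and the integrand here is exactly the target integrand, so $I = \frac{15 \sqrt{\pi}}{4 a^{\frac{5}{2}}}$.

Setting $a = \frac{4}{3}$:
$$I = \frac{135 \sqrt{3} \sqrt{\pi}}{128}.$$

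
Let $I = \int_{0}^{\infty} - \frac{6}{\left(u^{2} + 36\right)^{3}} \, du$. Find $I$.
$- \frac{\pi}{6912}$

Start from the standard arctangent integral
$$J(a) = \int_{0}^{\infty} - \frac{6}{a^{2} + u^{2}} \, du = - \frac{3 \pi}{a}.$$

Differentiating under the integral sign with respect to $a$,
$$\frac{dJ}{da} = \int_{0}^{\infty} \frac{12 a}{\left(a^{2} + u^{2}\right)^{2}} \, du = \frac{3 \pi}{a^{2}},$$
so $\int_{0}^{\infty} - \frac{6}{\left(a^{2} + u^{2}\right)^{2}} \, du = - \frac{3 \pi}{2 a^{3}}$.

Repeating — each differentiation of $1/(u^2+a^2)^j$ produces $-2ja/(u^2+a^2)^{j+1}$ — and dividing through by $-2ja$ at each step yields, after $2$ differentiations in total,
$$\int_{0}^{\infty} - \frac{6}{\left(a^{2} + u^{2}\right)^{3}} \, du = - \frac{9 \pi}{8 a^{5}}.$$

Setting $a = 6$:
$$I = - \frac{\pi}{6912}.$$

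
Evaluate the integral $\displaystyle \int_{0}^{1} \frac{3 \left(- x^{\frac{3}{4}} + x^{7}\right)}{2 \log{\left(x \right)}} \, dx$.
$\log{\left(\frac{128 \sqrt{14}}{49} \right)}$

Consider the one-parameter family: let $I(a) = \int_{0}^{1} \frac{3 \left(x^{7} - x^{a}\right)}{2 \log{\left(x \right)}} \, dx$.

Since $\dfrac{\partial}{\partial a}\,x^{a} = x^{a} \ln x$, the $\ln x$ in the denominator cancels and
$$\frac{dI}{da} = \int_{0}^{1} - \frac{3}{2} x^{a} \, dx = - \frac{3}{2} \left[\frac{x^{a+1}}{a+1}\right]_0^1 = - \frac{3}{2 a + 2}.$$

Integrating with respect to $a$ gives $I(a) = - \frac{3 \log{\left(a + 1 \right)}}{2} + \frac{9 \log{\left(2 \right)}}{2} + C$.

At $a = 7$ the integrand is identically $0$, so $I(7) = 0$. The closed form gives $0$, hence $C = 0$.

Setting $a = \frac{3}{4}$:
$$I = \log{\left(\frac{128 \sqrt{14}}{49} \right)}.$$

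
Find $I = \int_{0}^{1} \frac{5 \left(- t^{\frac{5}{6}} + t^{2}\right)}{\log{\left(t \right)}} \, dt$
$\log{\left(\frac{1889568}{161051} \right)}$

Introduce a parameter $a$ in the exponent: let $I(a) = \int_{0}^{1} \frac{5 \left(- t^{\frac{5}{6}} + t^{a}\right)}{\log{\left(t \right)}} \, dt$.

Since $\dfrac{\partial}{\partial a}\,t^{a} = t^{a} \ln t$, the $\ln t$ in the denominator cancels and
$$\frac{dI}{da} = \int_{0}^{1} 5 t^{a} \, dt = 5 \left[\frac{t^{a+1}}{a+1}\right]_0^1 = \frac{5}{a + 1}.$$

Integrating with respect to $a$ gives $I(a) = \log{\left(\frac{7776 \left(a + 1\right)^{5}}{161051} \right)} + C$.

At $a = \frac{5}{6}$ the integrand is identically $0$, so $I(\frac{5}{6}) = 0$. The closed form gives $0$, hence $C = 0$.

Setting $a = 2$:
$$I = \log{\left(\frac{1889568}{161051} \right)}.$$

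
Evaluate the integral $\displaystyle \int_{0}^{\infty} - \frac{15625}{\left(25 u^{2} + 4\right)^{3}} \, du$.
$- \frac{9375 \pi}{512}$

Begin with the known result
$$J(a) = \int_{0}^{\infty} - \frac{1}{a^{2} + u^{2}} \, du = - \frac{\pi}{2 a}.$$

Differentiating under the integral sign with respect to $a$,
$$\frac{dJ}{da} = \int_{0}^{\infty} \frac{2 a}{\left(a^{2} + u^{2}\right)^{2}} \, du = \frac{\pi}{2 a^{2}},$$
so $\int_{0}^{\infty} - \frac{1}{\left(a^{2} + u^{2}\right)^{2}} \, du = - \frac{\pi}{4 a^{3}}$.

Repeating — each differentiation of $1/(u^2+a^2)^j$ produces $-2ja/(u^2+a^2)^{j+1}$ — and dividing through by $-2ja$ at each step yields, after $2$ differentiations in total,
$$\int_{0}^{\infty} - \frac{1}{\left(a^{2} + u^{2}\right)^{3}} \, du = - \frac{3 \pi}{16 a^{5}}.$$

Setting $a = \frac{2}{5}$:
$$I = - \frac{9375 \pi}{512}.$$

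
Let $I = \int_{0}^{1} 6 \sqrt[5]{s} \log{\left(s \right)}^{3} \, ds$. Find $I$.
$- \frac{625}{36}$

Begin with the known integral
$$J(a) = \int_{0}^{1} 6 s^{a} \, ds = \frac{6}{a + 1}.$$

Differentiating under the integral sign brings down a factor of $\ln s$:
$$\frac{dJ}{da} = \int_{0}^{1} 6 s^{a} \log{\left(s \right)} \, ds = - \frac{6}{\left(a + 1\right)^{2}}.$$

Repeating $3$ times in total — each differentiation brings down another $\ln s$ — gives
$$\frac{d^{3}J}{da^{3}} = \int_{0}^{1} 6 s^{a} \log{\left(s \right)}^{3} \, ds = - \frac{36}{\left(a + 1\right)^{4}},$$
and the integrand here is exactly the target integrand, so $I = - \frac{36}{\left(a + 1\right)^{4}}$.

Setting $a = \frac{1}{5}$:
$$I = - \frac{625}{36}.$$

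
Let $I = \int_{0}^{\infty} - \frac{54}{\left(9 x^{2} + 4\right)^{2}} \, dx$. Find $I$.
$- \frac{9 \pi}{16}$

Begin with the known result
$$J(a) = \int_{0}^{\infty} - \frac{2}{3 \left(a^{2} + x^{2}\right)} \, dx = - \frac{\pi}{3 a}.$$

Differentiating under the integral sign with respect to $a$,
$$\frac{dJ}{da} = \int_{0}^{\infty} \frac{4 a}{3 \left(a^{2} + x^{2}\right)^{2}} \, dx = \frac{\pi}{3 a^{2}},$$
so $\int_{0}^{\infty} - \frac{2}{3 \left(a^{2} + x^{2}\right)^{2}} \, dx = - \frac{\pi}{6 a^{3}}$.

Setting $a = \frac{2}{3}$:
$$I = - \frac{9 \pi}{16}.$$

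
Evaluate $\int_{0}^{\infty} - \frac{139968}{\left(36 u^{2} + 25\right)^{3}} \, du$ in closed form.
$- \frac{4374 \pi}{3125}$

Start from the standard arctangent integral
$$J(a) = \int_{0}^{\infty} - \frac{3}{a^{2} + u^{2}} \, du = - \frac{3 \pi}{2 a}.$$

Differentiating under the integral sign with respect to $a$,
$$\frac{dJ}{da} = \int_{0}^{\infty} \frac{6 a}{\left(a^{2} + u^{2}\right)^{2}} \, du = \frac{3 \pi}{2 a^{2}},$$
so $\int_{0}^{\infty} - \frac{3}{\left(a^{2} + u^{2}\right)^{2}} \, du = - \frac{3 \pi}{4 a^{3}}$.

Repeating — each differentiation of $1/(u^2+a^2)^j$ produces $-2ja/(u^2+a^2)^{j+1}$ — and dividing through by $-2ja$ at each step yields, after $2$ differentiations in total,
$$\int_{0}^{\infty} - \frac{3}{\left(a^{2} + u^{2}\right)^{3}} \, du = - \frac{9 \pi}{16 a^{5}}.$$

Setting $a = \frac{5}{6}$:
$$I = - \frac{4374 \pi}{3125}.$$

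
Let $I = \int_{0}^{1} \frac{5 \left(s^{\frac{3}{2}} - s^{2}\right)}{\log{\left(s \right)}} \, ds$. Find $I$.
$\log{\left(\frac{3125}{7776} \right)}$

Consider the one-parameter family: let $I(a) = \int_{0}^{1} \frac{5 \left(- s^{2} + s^{a}\right)}{\log{\left(s \right)}} \, ds$.

Since $\dfrac{\partial}{\partial a}\,s^{a} = s^{a} \ln s$, the $\ln s$ in the denominator cancels and
$$\frac{dI}{da} = \int_{0}^{1} 5 s^{a} \, ds = 5 \left[\frac{s^{a+1}}{a+1}\right]_0^1 = \frac{5}{a + 1}.$$

Integrating with respect to $a$ gives $I(a) = \log{\left(\frac{\left(a + 1\right)^{5}}{243} \right)} + C$.

At $a = 2$ the integrand is identically $0$, so $I(2) = 0$. The closed form gives $0$, hence $C = 0$.

Setting $a = \frac{3}{2}$:
$$I = \log{\left(\frac{3125}{7776} \right)}.$$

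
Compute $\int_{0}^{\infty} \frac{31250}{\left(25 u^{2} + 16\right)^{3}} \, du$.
$\frac{9375 \pi}{8192}$

Recall the elementary integral
$$J(a) = \int_{0}^{\infty} \frac{2}{a^{2} + u^{2}} \, du = \frac{\pi}{a}.$$

Differentiating under the integral sign with respect to $a$,
$$\frac{dJ}{da} = \int_{0}^{\infty} - \frac{4 a}{\left(a^{2} + u^{2}\right)^{2}} \, du = - \frac{\pi}{a^{2}},$$
so $\int_{0}^{\infty} \frac{2}{\left(a^{2} + u^{2}\right)^{2}} \, du = \frac{\pi}{2 a^{3}}$.

Repeating — each differentiation of $1/(u^2+a^2)^j$ produces $-2ja/(u^2+a^2)^{j+1}$ — and dividing through by $-2ja$ at each step yields, after $2$ differentiations in total,
$$\int_{0}^{\infty} \frac{2}{\left(a^{2} + u^{2}\right)^{3}} \, du = \frac{3 \pi}{8 a^{5}}.$$

Setting $a = \frac{4}{5}$:
$$I = \frac{9375 \pi}{8192}.$$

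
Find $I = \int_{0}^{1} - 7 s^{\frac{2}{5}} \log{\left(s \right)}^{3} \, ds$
$\frac{3750}{343}$

Consider the simpler parametrised integral
$$J(a) = \int_{0}^{1} - 7 s^{a} \, ds = - \frac{7}{a + 1}.$$

Differentiating under the integral sign brings down a factor of $\ln s$:
$$\frac{dJ}{da} = \int_{0}^{1} - 7 s^{a} \log{\left(s \right)} \, ds = \frac{7}{\left(a + 1\right)^{2}}.$$

Repeating $3$ times in total — each differentiation brings down another $\ln s$ — gives
$$\frac{d^{3}J}{da^{3}} = \int_{0}^{1} - 7 s^{a} \log{\left(s \right)}^{3} \, ds = \frac{42}{\left(a + 1\right)^{4}},$$
and the integrand here is exactly the target integrand, so $I = \frac{42}{\left(a + 1\right)^{4}}$.

Setting $a = \frac{2}{5}$:
$$I = \frac{3750}{343}.$$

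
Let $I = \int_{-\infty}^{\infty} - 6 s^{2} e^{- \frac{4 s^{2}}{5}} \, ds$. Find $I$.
$- \frac{15 \sqrt{5} \sqrt{\pi}}{8}$

Begin with the known integral
$$J(a) = \int_{-\infty}^{\infty} - 6 e^{- a s^{2}} \, ds = - \frac{6 \sqrt{\pi}}{\sqrt{a}}.$$

Differentiating under the integral sign brings down a factor of $(-s^2)$:
$$\frac{dJ}{da} = \int_{-\infty}^{\infty} 6 s^{2} e^{- a s^{2}} \, ds = \frac{3 \sqrt{\pi}}{a^{\frac{3}{2}}}.$$

The integral on the left is $-I$, so $I = - \frac{3 \sqrt{\pi}}{a^{\frac{3}{2}}}$.

Setting $a = \frac{4}{5}$:
$$I = - \frac{15 \sqrt{5} \sqrt{\pi}}{8}.$$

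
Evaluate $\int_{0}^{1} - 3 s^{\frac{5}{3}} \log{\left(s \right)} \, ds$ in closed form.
$\frac{27}{64}$

Begin with the known integral
$$J(a) = \int_{0}^{1} - 3 s^{a} \, ds = - \frac{3}{a + 1}.$$

Differentiating under the integral sign brings down a factor of $\ln s$:
$$\frac{dJ}{da} = \int_{0}^{1} - 3 s^{a} \log{\left(s \right)} \, ds = \frac{3}{\left(a + 1\right)^{2}}.$$

The integral on the left is $I$, so $I = \frac{3}{\left(a + 1\right)^{2}}$.

Setting $a = \frac{5}{3}$:
$$I = \frac{27}{64}.$$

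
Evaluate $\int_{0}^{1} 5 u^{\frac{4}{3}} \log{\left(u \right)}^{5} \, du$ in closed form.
$- \frac{437400}{117649}$

Start from the elementary integral
$$J(a) = \int_{0}^{1} 5 u^{a} \, du = \frac{5}{a + 1}.$$

Differentiating under the integral sign brings down a factor of $\ln u$:
$$\frac{dJ}{da} = \int_{0}^{1} 5 u^{a} \log{\left(u \right)} \, du = - \frac{5}{\left(a + 1\right)^{2}}.$$

Repeating $5$ times in total — each differentiation brings down another $\ln u$ — gives
$$\frac{d^{5}J}{da^{5}} = \int_{0}^{1} 5 u^{a} \log{\left(u \right)}^{5} \, du = - \frac{600}{\left(a + 1\right)^{6}},$$
and the integrand here is exactly the target integrand, so $I = - \frac{600}{\left(a + 1\right)^{6}}$.

Setting $a = \frac{4}{3}$:
$$I = - \frac{437400}{117649}.$$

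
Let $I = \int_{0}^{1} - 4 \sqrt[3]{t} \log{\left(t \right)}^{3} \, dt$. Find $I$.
$\frac{243}{32}$

Consider the simpler parametrised integral
$$J(a) = \int_{0}^{1} - 4 t^{a} \, dt = - \frac{4}{a + 1}.$$

Differentiating under the integral sign brings down a factor of $\ln t$:
$$\frac{dJ}{da} = \int_{0}^{1} - 4 t^{a} \log{\left(t \right)} \, dt = \frac{4}{\left(a + 1\right)^{2}}.$$

Repeating $3$ times in total — each differentiation brings down another $\ln t$ — gives
$$\frac{d^{3}J}{da^{3}} = \int_{0}^{1} - 4 t^{a} \log{\left(t \right)}^{3} \, dt = \frac{24}{\left(a + 1\right)^{4}},$$
and the integrand here is exactly the target integrand, so $I = \frac{24}{\left(a + 1\right)^{4}}$.

Setting $a = \frac{1}{3}$:
$$I = \frac{243}{32}.$$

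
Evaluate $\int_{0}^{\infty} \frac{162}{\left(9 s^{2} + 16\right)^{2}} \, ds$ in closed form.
$\frac{27 \pi}{128}$

Recall the elementary integral
$$J(a) = \int_{0}^{\infty} \frac{2}{a^{2} + s^{2}} \, ds = \frac{\pi}{a}.$$

Differentiating under the integral sign with respect to $a$,
$$\frac{dJ}{da} = \int_{0}^{\infty} - \frac{4 a}{\left(a^{2} + s^{2}\right)^{2}} \, ds = - \frac{\pi}{a^{2}},$$
so $\int_{0}^{\infty} \frac{2}{\left(a^{2} + s^{2}\right)^{2}} \, ds = \frac{\pi}{2 a^{3}}$.

Setting $a = \frac{4}{3}$:
$$I = \frac{27 \pi}{128}.$$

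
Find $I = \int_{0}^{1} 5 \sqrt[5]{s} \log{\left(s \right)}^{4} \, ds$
$\frac{15625}{324}$

Start from the elementary integral
$$J(a) = \int_{0}^{1} 5 s^{a} \, ds = \frac{5}{a + 1}.$$

Differentiating under the integral sign brings down a factor of $\ln s$:
$$\frac{dJ}{da} = \int_{0}^{1} 5 s^{a} \log{\left(s \right)} \, ds = - \frac{5}{\left(a + 1\right)^{2}}.$$

Repeating $4$ times in total — each differentiation brings down another $\ln s$ — gives
$$\frac{d^{4}J}{da^{4}} = \int_{0}^{1} 5 s^{a} \log{\left(s \right)}^{4} \, ds = \frac{120}{\left(a + 1\right)^{5}},$$
and the integrand here is exactly the target integrand, so $I = \frac{120}{\left(a + 1\right)^{5}}$.

Setting $a = \frac{1}{5}$:
$$I = \frac{15625}{324}.$$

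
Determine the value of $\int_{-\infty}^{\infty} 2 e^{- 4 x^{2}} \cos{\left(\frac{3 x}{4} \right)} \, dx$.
$\frac{\sqrt{\pi}}{e^{\frac{9}{256}}}$

Define $I(b) = \int_{-\infty}^{\infty} 2 e^{- 4 x^{2}} \cos{\left(b x \right)} \, dx$.

Differentiating under the integral sign,
$$I'(b) = \int_{-\infty}^{\infty} - 2 x e^{- 4 x^{2}} \sin{\left(b x \right)} \, dx.$$

Integrate $\int_{-\infty}^{\infty} x \sin(b x)\, e^{- 4 x^{2}}\, dx$ by parts with $u = \sin(b x)$ and $dv = x\, e^{- 4 x^{2}}\, dx$, giving $v = - \frac{e^{- 4 x^{2}}}{8}$. The boundary term vanishes and
$$\int_{-\infty}^{\infty} x \sin(b x)\, e^{- 4 x^{2}}\, dx = \frac{b}{8} \int_{-\infty}^{\infty} \cos(b x)\, e^{- 4 x^{2}}\, dx,$$
so $I'(b) = - \frac{b}{8}\, I(b)$.

This is a separable first-order ODE; solving with the initial condition $I(0) = \int_{-\infty}^{\infty} 2 e^{- 4 x^{2}}\,dx = \sqrt{\pi}$ gives
$$I(b) = \sqrt{\pi} e^{- \frac{b^{2}}{16}}.$$

Setting $b = \frac{3}{4}$:
$$I = \frac{\sqrt{\pi}}{e^{\frac{9}{256}}}.$$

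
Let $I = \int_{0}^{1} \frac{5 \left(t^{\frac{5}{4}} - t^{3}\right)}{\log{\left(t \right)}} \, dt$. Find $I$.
$- \log{\left(\frac{1048576}{59049} \right)}$

Consider the one-parameter family: let $I(a) = \int_{0}^{1} \frac{5 \left(t^{\frac{5}{4}} - t^{a}\right)}{\log{\left(t \right)}} \, dt$.

Since $\dfrac{\partial}{\partial a}\,t^{a} = t^{a} \ln t$, the $\ln t$ in the denominator cancels and
$$\frac{dI}{da} = \int_{0}^{1} -5 t^{a} \, dt = -5 \left[\frac{t^{a+1}}{a+1}\right]_0^1 = - \frac{5}{a + 1}.$$

Integrating with respect to $a$ gives $I(a) = - \log{\left(\frac{1024 \left(a + 1\right)^{5}}{59049} \right)} + C$.

At $a = \frac{5}{4}$ the integrand is identically $0$, so $I(\frac{5}{4}) = 0$. The closed form gives $0$, hence $C = 0$.

Setting $a = 3$:
$$I = - \log{\left(\frac{1048576}{59049} \right)}.$$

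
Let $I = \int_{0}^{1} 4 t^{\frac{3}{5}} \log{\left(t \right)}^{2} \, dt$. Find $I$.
$\frac{125}{64}$

Start from the elementary integral
$$J(a) = \int_{0}^{1} 4 t^{a} \, dt = \frac{4}{a + 1}.$$

Differentiating under the integral sign brings down a factor of $\ln t$:
$$\frac{dJ}{da} = \int_{0}^{1} 4 t^{a} \log{\left(t \right)} \, dt = - \frac{4}{\left(a + 1\right)^{2}}.$$

Repeating twice in total — each differentiation brings down another $\ln t$ — gives
$$\frac{d^{2}J}{da^{2}} = \int_{0}^{1} 4 t^{a} \log{\left(t \right)}^{2} \, dt = \frac{8}{\left(a + 1\right)^{3}},$$
and the integrand here is exactly the target integrand, so $I = \frac{8}{\left(a + 1\right)^{3}}$.

Setting $a = \frac{3}{5}$:
$$I = \frac{125}{64}.$$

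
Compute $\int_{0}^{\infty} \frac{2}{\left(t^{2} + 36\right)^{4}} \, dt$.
$\frac{5 \pi}{4478976}$

Recall the elementary integral
$$J(a) = \int_{0}^{\infty} \frac{2}{a^{2} + t^{2}} \, dt = \frac{\pi}{a}.$$

Differentiating under the integral sign with respect to $a$,
$$\frac{dJ}{da} = \int_{0}^{\infty} - \frac{4 a}{\left(a^{2} + t^{2}\right)^{2}} \, dt = - \frac{\pi}{a^{2}},$$
so $\int_{0}^{\infty} \frac{2}{\left(a^{2} + t^{2}\right)^{2}} \, dt = \frac{\pi}{2 a^{3}}$.

Repeating — each differentiation of $1/(t^2+a^2)^j$ produces $-2ja/(t^2+a^2)^{j+1}$ — and dividing through by $-2ja$ at each step yields, after $3$ differentiations in total,
$$\int_{0}^{\infty} \frac{2}{\left(a^{2} + t^{2}\right)^{4}} \, dt = \frac{5 \pi}{16 a^{7}}.$$

Setting $a = 6$:
$$I = \frac{5 \pi}{4478976}.$$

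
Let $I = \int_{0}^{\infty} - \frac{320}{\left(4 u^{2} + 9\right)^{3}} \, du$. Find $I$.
$- \frac{10 \pi}{81}$

Start from the standard arctangent integral
$$J(a) = \int_{0}^{\infty} - \frac{5}{a^{2} + u^{2}} \, du = - \frac{5 \pi}{2 a}.$$

Differentiating under the integral sign with respect to $a$,
$$\frac{dJ}{da} = \int_{0}^{\infty} \frac{10 a}{\left(a^{2} + u^{2}\right)^{2}} \, du = \frac{5 \pi}{2 a^{2}},$$
so $\int_{0}^{\infty} - \frac{5}{\left(a^{2} + u^{2}\right)^{2}} \, du = - \frac{5 \pi}{4 a^{3}}$.

Repeating — each differentiation of $1/(u^2+a^2)^j$ produces $-2ja/(u^2+a^2)^{j+1}$ — and dividing through by $-2ja$ at each step yields, after $2$ differentiations in total,
$$\int_{0}^{\infty} - \frac{5}{\left(a^{2} + u^{2}\right)^{3}} \, du = - \frac{15 \pi}{16 a^{5}}.$$

Setting $a = \frac{3}{2}$:
$$I = - \frac{10 \pi}{81}.$$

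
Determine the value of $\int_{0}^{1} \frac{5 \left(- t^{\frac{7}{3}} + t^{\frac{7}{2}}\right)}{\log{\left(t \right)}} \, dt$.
$\log{\left(\frac{14348907}{3200000} \right)}$

Consider the one-parameter family: let $I(a) = \int_{0}^{1} \frac{5 \left(- t^{\frac{7}{3}} + t^{a}\right)}{\log{\left(t \right)}} \, dt$.

Since $\dfrac{\partial}{\partial a}\,t^{a} = t^{a} \ln t$, the $\ln t$ in the denominator cancels and
$$\frac{dI}{da} = \int_{0}^{1} 5 t^{a} \, dt = 5 \left[\frac{t^{a+1}}{a+1}\right]_0^1 = \frac{5}{a + 1}.$$

Integrating with respect to $a$ gives $I(a) = \log{\left(\frac{243 \left(a + 1\right)^{5}}{100000} \right)} + C$.

At $a = \frac{7}{3}$ the integrand is identically $0$, so $I(\frac{7}{3}) = 0$. The closed form gives $0$, hence $C = 0$.

Setting $a = \frac{7}{2}$:
$$I = \log{\left(\frac{14348907}{3200000} \right)}.$$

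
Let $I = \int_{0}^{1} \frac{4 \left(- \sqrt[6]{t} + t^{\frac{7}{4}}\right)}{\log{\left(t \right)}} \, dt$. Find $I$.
$\log{\left(\frac{1185921}{38416} \right)}$

Replace the exponent $\frac{7}{4}$ by a parameter $a$: let $I(a) = \int_{0}^{1} \frac{4 \left(- \sqrt[6]{t} + t^{a}\right)}{\log{\left(t \right)}} \, dt$.

Since $\dfrac{\partial}{\partial a}\,t^{a} = t^{a} \ln t$, the $\ln t$ in the denominator cancels and
$$\frac{dI}{da} = \int_{0}^{1} 4 t^{a} \, dt = 4 \left[\frac{t^{a+1}}{a+1}\right]_0^1 = \frac{4}{a + 1}.$$

Integrating with respect to $a$ gives $I(a) = \log{\left(\frac{1296 \left(a + 1\right)^{4}}{2401} \right)} + C$.

At $a = \frac{1}{6}$ the integrand is identically $0$, so $I(\frac{1}{6}) = 0$. The closed form gives $0$, hence $C = 0$.

Setting $a = \frac{7}{4}$:
$$I = \log{\left(\frac{1185921}{38416} \right)}.$$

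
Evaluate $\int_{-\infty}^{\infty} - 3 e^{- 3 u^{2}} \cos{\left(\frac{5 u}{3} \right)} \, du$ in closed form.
$- \frac{\sqrt{3} \sqrt{\pi}}{e^{\frac{25}{108}}}$

Define $I(b) = \int_{-\infty}^{\infty} - 3 e^{- 3 u^{2}} \cos{\left(b u \right)} \, du$.

Differentiating under the integral sign,
$$I'(b) = \int_{-\infty}^{\infty} 3 u e^{- 3 u^{2}} \sin{\left(b u \right)} \, du.$$

Integrate $\int_{-\infty}^{\infty} u \sin(b u)\, e^{- 3 u^{2}}\, du$ by parts with $w = \sin(b u)$ and $dv = u\, e^{- 3 u^{2}}\, du$, giving $v = - \frac{e^{- 3 u^{2}}}{6}$. The boundary term vanishes and
$$\int_{-\infty}^{\infty} u \sin(b u)\, e^{- 3 u^{2}}\, du = \frac{b}{6} \int_{-\infty}^{\infty} \cos(b u)\, e^{- 3 u^{2}}\, du,$$
so $I'(b) = - \frac{b}{6}\, I(b)$.

This is a separable first-order ODE; solving with the initial condition $I(0) = \int_{-\infty}^{\infty} - 3 e^{- 3 u^{2}}\,du = - \sqrt{3} \sqrt{\pi}$ gives
$$I(b) = - \sqrt{3} \sqrt{\pi} e^{- \frac{b^{2}}{12}}.$$

Setting $b = \frac{5}{3}$:
$$I = - \frac{\sqrt{3} \sqrt{\pi}}{e^{\frac{25}{108}}}.$$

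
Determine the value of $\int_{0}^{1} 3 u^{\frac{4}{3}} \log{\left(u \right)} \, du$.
$- \frac{27}{49}$

Start from the elementary integral
$$J(a) = \int_{0}^{1} 3 u^{a} \, du = \frac{3}{a + 1}.$$

Differentiating under the integral sign brings down a factor of $\ln u$:
$$\frac{dJ}{da} = \int_{0}^{1} 3 u^{a} \log{\left(u \right)} \, du = - \frac{3}{\left(a + 1\right)^{2}}.$$

The integral on the left is $I$, so $I = - \frac{3}{\left(a + 1\right)^{2}}$.

Setting $a = \frac{4}{3}$:
$$I = - \frac{27}{49}.$$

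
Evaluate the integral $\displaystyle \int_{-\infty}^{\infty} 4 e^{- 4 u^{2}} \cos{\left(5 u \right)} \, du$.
$\frac{2 \sqrt{\pi}}{e^{\frac{25}{16}}}$

Treat the cosine frequency as a parameter and define $I(b) = \int_{-\infty}^{\infty} 4 e^{- 4 u^{2}} \cos{\left(b u \right)} \, du$.

Differentiating under the integral sign,
$$I'(b) = \int_{-\infty}^{\infty} - 4 u e^{- 4 u^{2}} \sin{\left(b u \right)} \, du.$$

Integrate $\int_{-\infty}^{\infty} u \sin(b u)\, e^{- 4 u^{2}}\, du$ by parts with $w = \sin(b u)$ and $dv = u\, e^{- 4 u^{2}}\, du$, giving $v = - \frac{e^{- 4 u^{2}}}{8}$. The boundary term vanishes and
$$\int_{-\infty}^{\infty} u \sin(b u)\, e^{- 4 u^{2}}\, du = \frac{b}{8} \int_{-\infty}^{\infty} \cos(b u)\, e^{- 4 u^{2}}\, du,$$
so $I'(b) = - \frac{b}{8}\, I(b)$.

This is a separable first-order ODE; solving with the initial condition $I(0) = \int_{-\infty}^{\infty} 4 e^{- 4 u^{2}}\,du = 2 \sqrt{\pi}$ gives
$$I(b) = 2 \sqrt{\pi} e^{- \frac{b^{2}}{16}}.$$

Setting $b = 5$:
$$I = \frac{2 \sqrt{\pi}}{e^{\frac{25}{16}}}.$$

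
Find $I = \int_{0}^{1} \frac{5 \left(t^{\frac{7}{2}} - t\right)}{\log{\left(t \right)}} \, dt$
$- \log{\left(\frac{1024}{59049} \right)}$

Introduce a parameter $a$ in the exponent: let $I(a) = \int_{0}^{1} \frac{5 \left(t^{\frac{7}{2}} - t^{a}\right)}{\log{\left(t \right)}} \, dt$.

Since $\dfrac{\partial}{\partial a}\,t^{a} = t^{a} \ln t$, the $\ln t$ in the denominator cancels and
$$\frac{dI}{da} = \int_{0}^{1} -5 t^{a} \, dt = -5 \left[\frac{t^{a+1}}{a+1}\right]_0^1 = - \frac{5}{a + 1}.$$

Integrating with respect to $a$ gives $I(a) = - \log{\left(\frac{32 \left(a + 1\right)^{5}}{59049} \right)} + C$.

At $a = \frac{7}{2}$ the integrand is identically $0$, so $I(\frac{7}{2}) = 0$. The closed form gives $0$, hence $C = 0$.

Setting $a = 1$:
$$I = - \log{\left(\frac{1024}{59049} \right)}.$$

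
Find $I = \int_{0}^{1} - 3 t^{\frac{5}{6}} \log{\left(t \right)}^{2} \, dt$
$- \frac{1296}{1331}$

Consider the simpler parametrised integral
$$J(a) = \int_{0}^{1} - 3 t^{a} \, dt = - \frac{3}{a + 1}.$$

Differentiating under the integral sign brings down a factor of $\ln t$:
$$\frac{dJ}{da} = \int_{0}^{1} - 3 t^{a} \log{\left(t \right)} \, dt = \frac{3}{\left(a + 1\right)^{2}}.$$

Repeating twice in total — each differentiation brings down another $\ln t$ — gives
$$\frac{d^{2}J}{da^{2}} = \int_{0}^{1} - 3 t^{a} \log{\left(t \right)}^{2} \, dt = - \frac{6}{\left(a + 1\right)^{3}},$$
and the integrand here is exactly the target integrand, so $I = - \frac{6}{\left(a + 1\right)^{3}}$.

Setting $a = \frac{5}{6}$:
$$I = - \frac{1296}{1331}.$$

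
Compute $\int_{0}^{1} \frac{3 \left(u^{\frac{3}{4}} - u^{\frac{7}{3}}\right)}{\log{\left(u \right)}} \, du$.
$\log{\left(\frac{9261}{64000} \right)}$

Introduce a parameter $a$ in the exponent: let $I(a) = \int_{0}^{1} \frac{3 \left(- u^{\frac{7}{3}} + u^{a}\right)}{\log{\left(u \right)}} \, du$.

Since $\dfrac{\partial}{\partial a}\,u^{a} = u^{a} \ln u$, the $\ln u$ in the denominator cancels and
$$\frac{dI}{da} = \int_{0}^{1} 3 u^{a} \, du = 3 \left[\frac{u^{a+1}}{a+1}\right]_0^1 = \frac{3}{a + 1}.$$

Integrating with respect to $a$ gives $I(a) = \log{\left(\frac{27 \left(a + 1\right)^{3}}{1000} \right)} + C$.

At $a = \frac{7}{3}$ the integrand is identically $0$, so $I(\frac{7}{3}) = 0$. The closed form gives $0$, hence $C = 0$.

Setting $a = \frac{3}{4}$:
$$I = \log{\left(\frac{9261}{64000} \right)}.$$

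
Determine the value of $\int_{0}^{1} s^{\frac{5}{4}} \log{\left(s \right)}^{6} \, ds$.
$\frac{1310720}{531441}$

Consider the simpler parametrised integral
$$J(a) = \int_{0}^{1} s^{a} \, ds = \frac{1}{a + 1}.$$

Differentiating under the integral sign brings down a factor of $\ln s$:
$$\frac{dJ}{da} = \int_{0}^{1} s^{a} \log{\left(s \right)} \, ds = - \frac{1}{\left(a + 1\right)^{2}}.$$

Repeating $6$ times in total — each differentiation brings down another $\ln s$ — gives
$$\frac{d^{6}J}{da^{6}} = \int_{0}^{1} s^{a} \log{\left(s \right)}^{6} \, ds = \frac{720}{\left(a + 1\right)^{7}},$$
and the integrand here is exactly the target integrand, so $I = \frac{720}{\left(a + 1\right)^{7}}$.

Setting $a = \frac{5}{4}$:
$$I = \frac{1310720}{531441}.$$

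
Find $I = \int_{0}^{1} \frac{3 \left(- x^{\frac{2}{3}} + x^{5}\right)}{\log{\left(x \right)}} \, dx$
$\log{\left(\frac{5832}{125} \right)}$

Consider the one-parameter family: let $I(a) = \int_{0}^{1} \frac{3 \left(- x^{\frac{2}{3}} + x^{a}\right)}{\log{\left(x \right)}} \, dx$.

Since $\dfrac{\partial}{\partial a}\,x^{a} = x^{a} \ln x$, the $\ln x$ in the denominator cancels and
$$\frac{dI}{da} = \int_{0}^{1} 3 x^{a} \, dx = 3 \left[\frac{x^{a+1}}{a+1}\right]_0^1 = \frac{3}{a + 1}.$$

Integrating with respect to $a$ gives $I(a) = \log{\left(\frac{27 \left(a + 1\right)^{3}}{125} \right)} + C$.

At $a = \frac{2}{3}$ the integrand is identically $0$, so $I(\frac{2}{3}) = 0$. The closed form gives $0$, hence $C = 0$.

Setting $a = 5$:
$$I = \log{\left(\frac{5832}{125} \right)}.$$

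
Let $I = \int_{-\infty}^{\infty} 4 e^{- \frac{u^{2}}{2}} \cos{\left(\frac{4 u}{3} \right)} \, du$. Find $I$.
$\frac{4 \sqrt{2} \sqrt{\pi}}{e^{\frac{8}{9}}}$

Treat the cosine frequency as a parameter and define $I(b) = \int_{-\infty}^{\infty} 4 e^{- \frac{u^{2}}{2}} \cos{\left(b u \right)} \, du$.

Differentiating under the integral sign,
$$I'(b) = \int_{-\infty}^{\infty} - 4 u e^{- \frac{u^{2}}{2}} \sin{\left(b u \right)} \, du.$$

Integrate $\int_{-\infty}^{\infty} u \sin(b u)\, e^{- \frac{u^{2}}{2}}\, du$ by parts with $w = \sin(b u)$ and $dv = u\, e^{- \frac{u^{2}}{2}}\, du$, giving $v = - e^{- \frac{u^{2}}{2}}$. The boundary term vanishes and
$$\int_{-\infty}^{\infty} u \sin(b u)\, e^{- \frac{u^{2}}{2}}\, du = b \int_{-\infty}^{\infty} \cos(b u)\, e^{- \frac{u^{2}}{2}}\, du,$$
so $I'(b) = - b\, I(b)$.

This is a separable first-order ODE; solving with the initial condition $I(0) = \int_{-\infty}^{\infty} 4 e^{- \frac{u^{2}}{2}}\,du = 4 \sqrt{2} \sqrt{\pi}$ gives
$$I(b) = 4 \sqrt{2} \sqrt{\pi} e^{- \frac{b^{2}}{2}}.$$

Setting $b = \frac{4}{3}$:
$$I = \frac{4 \sqrt{2} \sqrt{\pi}}{e^{\frac{8}{9}}}.$$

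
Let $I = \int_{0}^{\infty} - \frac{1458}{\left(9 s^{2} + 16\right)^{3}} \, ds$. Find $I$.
$- \frac{729 \pi}{8192}$

Start from the standard arctangent integral
$$J(a) = \int_{0}^{\infty} - \frac{2}{a^{2} + s^{2}} \, ds = - \frac{\pi}{a}.$$

Differentiating under the integral sign with respect to $a$,
$$\frac{dJ}{da} = \int_{0}^{\infty} \frac{4 a}{\left(a^{2} + s^{2}\right)^{2}} \, ds = \frac{\pi}{a^{2}},$$
so $\int_{0}^{\infty} - \frac{2}{\left(a^{2} + s^{2}\right)^{2}} \, ds = - \frac{\pi}{2 a^{3}}$.

Repeating — each differentiation of $1/(s^2+a^2)^j$ produces $-2ja/(s^2+a^2)^{j+1}$ — and dividing through by $-2ja$ at each step yields, after $2$ differentiations in total,
$$\int_{0}^{\infty} - \frac{2}{\left(a^{2} + s^{2}\right)^{3}} \, ds = - \frac{3 \pi}{8 a^{5}}.$$

Setting $a = \frac{4}{3}$:
$$I = - \frac{729 \pi}{8192}.$$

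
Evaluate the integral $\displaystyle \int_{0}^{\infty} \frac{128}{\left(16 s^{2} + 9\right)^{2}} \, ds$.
$\frac{8 \pi}{27}$

Start from the standard arctangent integral
$$J(a) = \int_{0}^{\infty} \frac{1}{2 \left(a^{2} + s^{2}\right)} \, ds = \frac{\pi}{4 a}.$$

Differentiating under the integral sign with respect to $a$,
$$\frac{dJ}{da} = \int_{0}^{\infty} - \frac{a}{\left(a^{2} + s^{2}\right)^{2}} \, ds = - \frac{\pi}{4 a^{2}},$$
so $\int_{0}^{\infty} \frac{1}{2 \left(a^{2} + s^{2}\right)^{2}} \, ds = \frac{\pi}{8 a^{3}}$.

Setting $a = \frac{3}{4}$:
$$I = \frac{8 \pi}{27}.$$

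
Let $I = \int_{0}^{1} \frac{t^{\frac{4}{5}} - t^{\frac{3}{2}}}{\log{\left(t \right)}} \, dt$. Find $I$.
$- \log{\left(\frac{25}{18} \right)}$

Introduce a parameter $a$ in the exponent: let $I(a) = \int_{0}^{1} \frac{t^{\frac{4}{5}} - t^{a}}{\log{\left(t \right)}} \, dt$.

Since $\dfrac{\partial}{\partial a}\,t^{a} = t^{a} \ln t$, the $\ln t$ in the denominator cancels and
$$\frac{dI}{da} = \int_{0}^{1} -1 t^{a} \, dt = -1 \left[\frac{t^{a+1}}{a+1}\right]_0^1 = - \frac{1}{a + 1}.$$

Integrating with respect to $a$ gives $I(a) = - \log{\left(\frac{5 a}{9} + \frac{5}{9} \right)} + C$.

At $a = \frac{4}{5}$ the integrand is identically $0$, so $I(\frac{4}{5}) = 0$. The closed form gives $0$, hence $C = 0$.

Setting $a = \frac{3}{2}$:
$$I = - \log{\left(\frac{25}{18} \right)}.$$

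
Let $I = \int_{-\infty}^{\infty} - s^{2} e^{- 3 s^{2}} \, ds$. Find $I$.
$- \frac{\sqrt{3} \sqrt{\pi}}{18}$

Start from the elementary integral
$$J(a) = \int_{-\infty}^{\infty} - e^{- a s^{2}} \, ds = - \frac{\sqrt{\pi}}{\sqrt{a}}.$$

Differentiating under the integral sign brings down a factor of $(-s^2)$:
$$\frac{dJ}{da} = \int_{-\infty}^{\infty} s^{2} e^{- a s^{2}} \, ds = \frac{\sqrt{\pi}}{2 a^{\frac{3}{2}}}.$$

The integral on the left is $-I$, so $I = - \frac{\sqrt{\pi}}{2 a^{\frac{3}{2}}}$.

Setting $a = 3$:
$$I = - \frac{\sqrt{3} \sqrt{\pi}}{18}.$$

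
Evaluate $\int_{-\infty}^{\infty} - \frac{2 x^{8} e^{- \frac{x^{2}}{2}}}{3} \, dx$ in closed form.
$- 70 \sqrt{2} \sqrt{\pi}$

Begin with the known integral
$$J(a) = \int_{-\infty}^{\infty} - \frac{2 e^{- a x^{2}}}{3} \, dx = - \frac{2 \sqrt{\pi}}{3 \sqrt{a}}.$$

Differentiating under the integral sign brings down a factor of $(-x^2)$:
$$\frac{dJ}{da} = \int_{-\infty}^{\infty} \frac{2 x^{2} e^{- a x^{2}}}{3} \, dx = \frac{\sqrt{\pi}}{3 a^{\frac{3}{2}}}.$$

Repeating $4$ times in total — each differentiation brings down another $(-x^2)$ — gives
$$\frac{d^{4}J}{da^{4}} = \int_{-\infty}^{\infty} - \frac{2 x^{8} e^{- a x^{2}}}{3} \, dx = - \frac{35 \sqrt{\pi}}{8 a^{\frac{9}{2}}},$$
and the integrand here is exactly the target integrand, so $I = - \frac{35 \sqrt{\pi}}{8 a^{\frac{9}{2}}}$.

Setting $a = \frac{1}{2}$:
$$I = - 70 \sqrt{2} \sqrt{\pi}.$$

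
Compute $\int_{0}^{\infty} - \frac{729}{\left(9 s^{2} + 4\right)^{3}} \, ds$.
$- \frac{729 \pi}{512}$

Start from the standard arctangent integral
$$J(a) = \int_{0}^{\infty} - \frac{1}{a^{2} + s^{2}} \, ds = - \frac{\pi}{2 a}.$$

Differentiating under the integral sign with respect to $a$,
$$\frac{dJ}{da} = \int_{0}^{\infty} \frac{2 a}{\left(a^{2} + s^{2}\right)^{2}} \, ds = \frac{\pi}{2 a^{2}},$$
so $\int_{0}^{\infty} - \frac{1}{\left(a^{2} + s^{2}\right)^{2}} \, ds = - \frac{\pi}{4 a^{3}}$.

Repeating — each differentiation of $1/(s^2+a^2)^j$ produces $-2ja/(s^2+a^2)^{j+1}$ — and dividing through by $-2ja$ at each step yields, after $2$ differentiations in total,
$$\int_{0}^{\infty} - \frac{1}{\left(a^{2} + s^{2}\right)^{3}} \, ds = - \frac{3 \pi}{16 a^{5}}.$$

Setting $a = \frac{2}{3}$:
$$I = - \frac{729 \pi}{512}.$$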